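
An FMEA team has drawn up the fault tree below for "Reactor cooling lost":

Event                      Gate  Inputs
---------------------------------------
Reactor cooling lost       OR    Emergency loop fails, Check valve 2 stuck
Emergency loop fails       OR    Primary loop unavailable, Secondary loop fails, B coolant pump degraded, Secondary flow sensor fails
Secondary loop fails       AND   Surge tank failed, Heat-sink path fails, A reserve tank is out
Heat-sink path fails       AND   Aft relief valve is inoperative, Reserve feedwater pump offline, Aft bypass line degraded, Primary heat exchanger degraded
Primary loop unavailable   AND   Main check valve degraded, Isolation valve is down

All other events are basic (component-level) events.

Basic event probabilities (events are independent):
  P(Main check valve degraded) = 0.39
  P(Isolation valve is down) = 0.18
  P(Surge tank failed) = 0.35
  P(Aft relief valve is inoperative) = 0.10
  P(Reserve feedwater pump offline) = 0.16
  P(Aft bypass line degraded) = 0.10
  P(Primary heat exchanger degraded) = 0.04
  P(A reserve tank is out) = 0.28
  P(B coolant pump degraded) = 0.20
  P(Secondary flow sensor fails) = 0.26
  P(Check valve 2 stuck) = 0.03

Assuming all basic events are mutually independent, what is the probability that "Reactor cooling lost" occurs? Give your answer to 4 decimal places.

0.4661

P(Primary loop unavailable) [AND] = 0.39 × 0.18 = 0.070200
P(Heat-sink path fails) [AND] = 0.10 × 0.16 × 0.10 × 0.04 = 0.000064
P(Secondary loop fails) [AND] = 0.35 × 0.000064 × 0.28 = 0.000006
P(Emergency loop fails) [OR] = 1 − (1−0.070200) × (1−0.000006) × (1−0.20) × (1−0.26) = 0.449562
P(Reactor cooling lost) [OR] = 1 − (1−0.449562) × (1−0.03) = 0.466075
Rounded to 4 decimal places: P(Reactor cooling lost) ≈ 0.4661.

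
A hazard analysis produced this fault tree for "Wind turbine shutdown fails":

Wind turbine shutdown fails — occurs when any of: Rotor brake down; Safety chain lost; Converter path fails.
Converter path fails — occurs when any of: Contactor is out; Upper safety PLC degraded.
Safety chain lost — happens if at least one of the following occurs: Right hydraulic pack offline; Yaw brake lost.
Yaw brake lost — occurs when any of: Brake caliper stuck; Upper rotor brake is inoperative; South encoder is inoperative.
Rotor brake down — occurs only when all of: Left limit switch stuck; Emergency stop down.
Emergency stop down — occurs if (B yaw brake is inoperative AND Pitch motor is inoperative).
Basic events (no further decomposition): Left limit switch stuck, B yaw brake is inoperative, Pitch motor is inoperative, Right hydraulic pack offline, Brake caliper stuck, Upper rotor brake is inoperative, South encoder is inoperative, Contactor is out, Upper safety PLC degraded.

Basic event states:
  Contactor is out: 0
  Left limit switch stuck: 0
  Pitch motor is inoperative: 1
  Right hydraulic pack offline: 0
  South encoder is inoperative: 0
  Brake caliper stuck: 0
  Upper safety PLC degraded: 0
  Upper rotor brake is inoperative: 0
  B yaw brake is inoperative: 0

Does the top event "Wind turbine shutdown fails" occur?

Emergency stop down [AND]: B yaw brake is inoperative=not, Pitch motor is inoperative=occurs → not all inputs occur → does not occur.
Rotor brake down [AND]: Left limit switch stuck=not, Emergency stop down=not → not all inputs occur → does not occur.
Yaw brake lost [OR]: Brake caliper stuck=not, Upper rotor brake is inoperative=not, South encoder is inoperative=not → no input occurs → does not occur.
Safety chain lost [OR]: Right hydraulic pack offline=not, Yaw brake lost=not → no input occurs → does not occur.
Converter path fails [OR]: Contactor is out=not, Upper safety PLC degraded=not → no input occurs → does not occur.
Wind turbine shutdown fails [OR]: Rotor brake down=not, Safety chain lost=not, Converter path fails=not → no input occurs → does not occur.

No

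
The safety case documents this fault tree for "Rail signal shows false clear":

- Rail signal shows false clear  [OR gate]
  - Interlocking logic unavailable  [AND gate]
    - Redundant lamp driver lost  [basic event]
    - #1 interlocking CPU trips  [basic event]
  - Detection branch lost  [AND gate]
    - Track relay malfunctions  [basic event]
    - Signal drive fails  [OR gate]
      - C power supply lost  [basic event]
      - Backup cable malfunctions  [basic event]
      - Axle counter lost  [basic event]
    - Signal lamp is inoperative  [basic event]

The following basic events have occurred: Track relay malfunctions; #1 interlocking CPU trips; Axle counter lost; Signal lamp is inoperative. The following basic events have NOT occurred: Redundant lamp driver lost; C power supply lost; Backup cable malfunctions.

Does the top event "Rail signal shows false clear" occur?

Interlocking logic unavailable [AND]: Redundant lamp driver lost=not, #1 interlocking CPU trips=occurs → not all inputs occur → does not occur.
Signal drive fails [OR]: C power supply lost=not, Backup cable malfunctions=not, Axle counter lost=occurs → at least one input occurs → occurs.
Detection branch lost [AND]: Track relay malfunctions=occurs, Signal drive fails=occurs, Signal lamp is inoperative=occurs → all inputs occur → occurs.
Rail signal shows false clear [OR]: Interlocking logic unavailable=not, Detection branch lost=occurs → at least one input occurs → occurs.

Yes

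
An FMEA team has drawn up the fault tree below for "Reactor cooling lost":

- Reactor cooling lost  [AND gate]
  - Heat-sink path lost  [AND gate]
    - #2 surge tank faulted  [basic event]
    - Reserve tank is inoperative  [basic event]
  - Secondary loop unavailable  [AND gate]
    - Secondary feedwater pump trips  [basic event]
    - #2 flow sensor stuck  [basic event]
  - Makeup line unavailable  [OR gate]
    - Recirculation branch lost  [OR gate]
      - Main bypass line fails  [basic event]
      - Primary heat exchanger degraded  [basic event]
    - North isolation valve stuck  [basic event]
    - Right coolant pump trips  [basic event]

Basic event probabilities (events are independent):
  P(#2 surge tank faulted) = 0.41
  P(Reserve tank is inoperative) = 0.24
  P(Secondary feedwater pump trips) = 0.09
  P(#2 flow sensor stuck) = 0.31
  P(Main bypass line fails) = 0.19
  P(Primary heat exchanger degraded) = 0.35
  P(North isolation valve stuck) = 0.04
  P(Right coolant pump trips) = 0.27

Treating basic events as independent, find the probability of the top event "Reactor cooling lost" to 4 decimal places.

P(Heat-sink path lost) [AND] = 0.41 × 0.24 = 0.098400
P(Secondary loop unavailable) [AND] = 0.09 × 0.31 = 0.027900
P(Recirculation branch lost) [OR] = 1 − (1−0.19) × (1−0.35) = 0.473500
P(Makeup line unavailable) [OR] = 1 − (1−0.473500) × (1−0.04) × (1−0.27) = 0.631029
P(Reactor cooling lost) [AND] = 0.098400 × 0.027900 × 0.631029 = 0.001732
Rounded to 4 decimal places: P(Reactor cooling lost) ≈ 0.0017.

0.0017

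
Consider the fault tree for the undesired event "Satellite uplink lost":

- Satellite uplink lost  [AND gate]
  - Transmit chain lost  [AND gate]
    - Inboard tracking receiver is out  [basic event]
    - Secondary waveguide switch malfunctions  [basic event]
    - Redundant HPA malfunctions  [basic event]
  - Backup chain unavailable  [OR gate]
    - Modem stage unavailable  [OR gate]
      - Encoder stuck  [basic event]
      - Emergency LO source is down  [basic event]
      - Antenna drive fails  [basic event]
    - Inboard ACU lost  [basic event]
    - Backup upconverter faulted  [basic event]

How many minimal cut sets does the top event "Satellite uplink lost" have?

5

Transmit chain lost [AND]: one cut set from each child combined → 1 × 1 × 1 = 1 cut set(s).
Modem stage unavailable [OR]: union of children's cut sets → 3 cut set(s).
Backup chain unavailable [OR]: union of children's cut sets → 5 cut set(s).
Satellite uplink lost [AND]: one cut set from each child combined → 1 × 5 = 5 cut set(s).
Minimal cut sets: {Encoder stuck, Inboard tracking receiver is out, Redundant HPA malfunctions, Secondary waveguide switch malfunctions}; {Emergency LO source is down, Inboard tracking receiver is out, Redundant HPA malfunctions, Secondary waveguide switch malfunctions}; {Antenna drive fails, Inboard tracking receiver is out, Redundant HPA malfunctions, Secondary waveguide switch malfunctions}; {Inboard ACU lost, Inboard tracking receiver is out, Redundant HPA malfunctions, Secondary waveguide switch malfunctions}; {Backup upconverter faulted, Inboard tracking receiver is out, Redundant HPA malfunctions, Secondary waveguide switch malfunctions}.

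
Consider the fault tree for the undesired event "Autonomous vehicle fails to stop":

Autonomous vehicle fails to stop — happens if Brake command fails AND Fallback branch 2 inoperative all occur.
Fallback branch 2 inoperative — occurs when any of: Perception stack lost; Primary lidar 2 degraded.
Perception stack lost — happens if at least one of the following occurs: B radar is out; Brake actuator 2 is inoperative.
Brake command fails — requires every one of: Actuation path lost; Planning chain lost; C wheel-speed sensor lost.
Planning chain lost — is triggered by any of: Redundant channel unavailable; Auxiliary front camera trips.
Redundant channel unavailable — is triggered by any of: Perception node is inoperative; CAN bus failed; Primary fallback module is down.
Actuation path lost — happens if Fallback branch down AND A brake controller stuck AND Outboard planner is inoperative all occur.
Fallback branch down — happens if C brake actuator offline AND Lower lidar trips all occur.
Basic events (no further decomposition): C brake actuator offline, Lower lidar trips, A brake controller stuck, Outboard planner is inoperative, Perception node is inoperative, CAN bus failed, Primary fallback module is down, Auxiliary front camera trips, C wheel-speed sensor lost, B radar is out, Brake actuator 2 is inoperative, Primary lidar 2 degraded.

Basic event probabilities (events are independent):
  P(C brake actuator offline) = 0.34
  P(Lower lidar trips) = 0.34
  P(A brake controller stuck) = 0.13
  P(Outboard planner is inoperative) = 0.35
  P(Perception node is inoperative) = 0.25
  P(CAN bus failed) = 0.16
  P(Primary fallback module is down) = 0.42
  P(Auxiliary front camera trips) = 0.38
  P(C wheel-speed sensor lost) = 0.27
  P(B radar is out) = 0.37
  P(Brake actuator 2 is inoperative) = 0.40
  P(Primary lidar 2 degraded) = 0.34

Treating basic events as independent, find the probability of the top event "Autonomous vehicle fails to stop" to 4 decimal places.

0.0008

P(Fallback branch down) [AND] = 0.34 × 0.34 = 0.115600
P(Actuation path lost) [AND] = 0.115600 × 0.13 × 0.35 = 0.005260
P(Redundant channel unavailable) [OR] = 1 − (1−0.25) × (1−0.16) × (1−0.42) = 0.634600
P(Planning chain lost) [OR] = 1 − (1−0.634600) × (1−0.38) = 0.773452
P(Brake command fails) [AND] = 0.005260 × 0.773452 × 0.27 = 0.001098
P(Perception stack lost) [OR] = 1 − (1−0.37) × (1−0.40) = 0.622000
P(Fallback branch 2 inoperative) [OR] = 1 − (1−0.622000) × (1−0.34) = 0.750520
P(Autonomous vehicle fails to stop) [AND] = 0.001098 × 0.750520 = 0.000824
Rounded to 4 decimal places: P(Autonomous vehicle fails to stop) ≈ 0.0008.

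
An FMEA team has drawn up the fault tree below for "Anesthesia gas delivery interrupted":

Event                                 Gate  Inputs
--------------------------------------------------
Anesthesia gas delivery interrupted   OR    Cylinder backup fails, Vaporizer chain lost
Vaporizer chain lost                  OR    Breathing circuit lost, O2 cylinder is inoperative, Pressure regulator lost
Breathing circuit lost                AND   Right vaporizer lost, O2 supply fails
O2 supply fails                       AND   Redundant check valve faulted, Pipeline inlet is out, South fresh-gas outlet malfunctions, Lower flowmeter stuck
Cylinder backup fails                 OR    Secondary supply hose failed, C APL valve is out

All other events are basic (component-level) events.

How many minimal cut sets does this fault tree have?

Cylinder backup fails [OR]: union of children's cut sets → 2 cut set(s).
O2 supply fails [AND]: one cut set from each child combined → 1 × 1 × 1 × 1 = 1 cut set(s).
Breathing circuit lost [AND]: one cut set from each child combined → 1 × 1 = 1 cut set(s).
Vaporizer chain lost [OR]: union of children's cut sets → 3 cut set(s).
Anesthesia gas delivery interrupted [OR]: union of children's cut sets → 5 cut set(s).
Minimal cut sets: {Secondary supply hose failed}; {C APL valve is out}; {Lower flowmeter stuck, Pipeline inlet is out, Redundant check valve faulted, Right vaporizer lost, South fresh-gas outlet malfunctions}; {O2 cylinder is inoperative}; {Pressure regulator lost}.

5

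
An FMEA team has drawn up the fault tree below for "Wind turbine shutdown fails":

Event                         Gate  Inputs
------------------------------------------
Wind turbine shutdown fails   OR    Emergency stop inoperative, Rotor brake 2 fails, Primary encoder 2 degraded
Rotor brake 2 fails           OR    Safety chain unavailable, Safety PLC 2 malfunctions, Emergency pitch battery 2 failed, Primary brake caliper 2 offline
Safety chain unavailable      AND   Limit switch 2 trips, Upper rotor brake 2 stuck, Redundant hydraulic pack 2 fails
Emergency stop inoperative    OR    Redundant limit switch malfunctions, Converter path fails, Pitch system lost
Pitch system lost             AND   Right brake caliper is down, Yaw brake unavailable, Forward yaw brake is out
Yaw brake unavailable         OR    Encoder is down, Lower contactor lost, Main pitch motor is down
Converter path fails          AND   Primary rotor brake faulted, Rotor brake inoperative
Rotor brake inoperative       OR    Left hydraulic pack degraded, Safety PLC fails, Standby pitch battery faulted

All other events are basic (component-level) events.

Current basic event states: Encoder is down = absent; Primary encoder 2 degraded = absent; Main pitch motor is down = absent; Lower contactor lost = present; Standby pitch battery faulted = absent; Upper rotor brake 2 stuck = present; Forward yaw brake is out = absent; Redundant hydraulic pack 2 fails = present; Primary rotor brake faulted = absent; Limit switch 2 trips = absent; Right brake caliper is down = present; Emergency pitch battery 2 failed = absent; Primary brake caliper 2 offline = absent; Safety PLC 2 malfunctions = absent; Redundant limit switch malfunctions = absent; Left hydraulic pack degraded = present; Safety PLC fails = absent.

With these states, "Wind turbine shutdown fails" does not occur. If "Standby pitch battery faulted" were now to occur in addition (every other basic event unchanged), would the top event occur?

Counterfactual: set "Standby pitch battery faulted" to occurred.
Rotor brake inoperative [OR]: Left hydraulic pack degraded=occurs, Safety PLC fails=not, Standby pitch battery faulted=occurs → at least one input occurs → occurs.
Converter path fails [AND]: Primary rotor brake faulted=not, Rotor brake inoperative=occurs → not all inputs occur → does not occur.
Yaw brake unavailable [OR]: Encoder is down=not, Lower contactor lost=occurs, Main pitch motor is down=not → at least one input occurs → occurs.
Pitch system lost [AND]: Right brake caliper is down=occurs, Yaw brake unavailable=occurs, Forward yaw brake is out=not → not all inputs occur → does not occur.
Emergency stop inoperative [OR]: Redundant limit switch malfunctions=not, Converter path fails=not, Pitch system lost=not → no input occurs → does not occur.
Safety chain unavailable [AND]: Limit switch 2 trips=not, Upper rotor brake 2 stuck=occurs, Redundant hydraulic pack 2 fails=occurs → not all inputs occur → does not occur.
Rotor brake 2 fails [OR]: Safety chain unavailable=not, Safety PLC 2 malfunctions=not, Emergency pitch battery 2 failed=not, Primary brake caliper 2 offline=not → no input occurs → does not occur.
Wind turbine shutdown fails [OR]: Emergency stop inoperative=not, Rotor brake 2 fails=not, Primary encoder 2 degraded=not → no input occurs → does not occur.

No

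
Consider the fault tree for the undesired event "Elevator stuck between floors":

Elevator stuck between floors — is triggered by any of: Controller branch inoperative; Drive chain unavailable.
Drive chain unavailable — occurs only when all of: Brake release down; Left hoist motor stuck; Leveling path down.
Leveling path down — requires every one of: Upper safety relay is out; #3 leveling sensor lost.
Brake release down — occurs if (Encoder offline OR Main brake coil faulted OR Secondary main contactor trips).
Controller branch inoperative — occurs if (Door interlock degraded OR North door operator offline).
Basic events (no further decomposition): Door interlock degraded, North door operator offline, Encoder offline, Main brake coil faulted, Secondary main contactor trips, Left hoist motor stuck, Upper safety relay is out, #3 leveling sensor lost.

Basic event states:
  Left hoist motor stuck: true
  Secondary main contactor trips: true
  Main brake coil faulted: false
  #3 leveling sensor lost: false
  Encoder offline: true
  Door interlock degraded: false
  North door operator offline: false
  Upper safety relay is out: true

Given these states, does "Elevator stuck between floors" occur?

Controller branch inoperative [OR]: Door interlock degraded=not, North door operator offline=not → no input occurs → does not occur.
Brake release down [OR]: Encoder offline=occurs, Main brake coil faulted=not, Secondary main contactor trips=occurs → at least one input occurs → occurs.
Leveling path down [AND]: Upper safety relay is out=occurs, #3 leveling sensor lost=not → not all inputs occur → does not occur.
Drive chain unavailable [AND]: Brake release down=occurs, Left hoist motor stuck=occurs, Leveling path down=not → not all inputs occur → does not occur.
Elevator stuck between floors [OR]: Controller branch inoperative=not, Drive chain unavailable=not → no input occurs → does not occur.

No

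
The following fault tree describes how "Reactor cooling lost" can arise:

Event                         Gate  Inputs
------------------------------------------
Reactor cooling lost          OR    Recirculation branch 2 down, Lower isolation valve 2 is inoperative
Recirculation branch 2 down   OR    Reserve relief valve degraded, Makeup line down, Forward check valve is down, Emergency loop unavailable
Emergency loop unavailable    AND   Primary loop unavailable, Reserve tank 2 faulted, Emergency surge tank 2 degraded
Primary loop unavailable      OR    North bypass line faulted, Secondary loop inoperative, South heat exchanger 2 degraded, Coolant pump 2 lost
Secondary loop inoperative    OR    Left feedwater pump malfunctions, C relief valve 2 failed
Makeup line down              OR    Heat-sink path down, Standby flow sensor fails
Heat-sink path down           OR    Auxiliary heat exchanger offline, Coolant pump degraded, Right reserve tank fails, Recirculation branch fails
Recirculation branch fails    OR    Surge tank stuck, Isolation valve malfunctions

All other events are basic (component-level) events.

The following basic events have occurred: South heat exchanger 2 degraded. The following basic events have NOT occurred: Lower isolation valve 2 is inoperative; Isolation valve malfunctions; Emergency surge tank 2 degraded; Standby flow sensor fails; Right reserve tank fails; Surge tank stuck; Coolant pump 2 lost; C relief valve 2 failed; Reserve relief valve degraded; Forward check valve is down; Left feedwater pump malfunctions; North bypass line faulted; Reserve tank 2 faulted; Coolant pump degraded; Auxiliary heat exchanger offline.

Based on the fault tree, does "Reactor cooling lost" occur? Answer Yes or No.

No

Recirculation branch fails [OR]: Surge tank stuck=not, Isolation valve malfunctions=not → no input occurs → does not occur.
Heat-sink path down [OR]: Auxiliary heat exchanger offline=not, Coolant pump degraded=not, Right reserve tank fails=not, Recirculation branch fails=not → no input occurs → does not occur.
Makeup line down [OR]: Heat-sink path down=not, Standby flow sensor fails=not → no input occurs → does not occur.
Secondary loop inoperative [OR]: Left feedwater pump malfunctions=not, C relief valve 2 failed=not → no input occurs → does not occur.
Primary loop unavailable [OR]: North bypass line faulted=not, Secondary loop inoperative=not, South heat exchanger 2 degraded=occurs, Coolant pump 2 lost=not → at least one input occurs → occurs.
Emergency loop unavailable [AND]: Primary loop unavailable=occurs, Reserve tank 2 faulted=not, Emergency surge tank 2 degraded=not → not all inputs occur → does not occur.
Recirculation branch 2 down [OR]: Reserve relief valve degraded=not, Makeup line down=not, Forward check valve is down=not, Emergency loop unavailable=not → no input occurs → does not occur.
Reactor cooling lost [OR]: Recirculation branch 2 down=not, Lower isolation valve 2 is inoperative=not → no input occurs → does not occur.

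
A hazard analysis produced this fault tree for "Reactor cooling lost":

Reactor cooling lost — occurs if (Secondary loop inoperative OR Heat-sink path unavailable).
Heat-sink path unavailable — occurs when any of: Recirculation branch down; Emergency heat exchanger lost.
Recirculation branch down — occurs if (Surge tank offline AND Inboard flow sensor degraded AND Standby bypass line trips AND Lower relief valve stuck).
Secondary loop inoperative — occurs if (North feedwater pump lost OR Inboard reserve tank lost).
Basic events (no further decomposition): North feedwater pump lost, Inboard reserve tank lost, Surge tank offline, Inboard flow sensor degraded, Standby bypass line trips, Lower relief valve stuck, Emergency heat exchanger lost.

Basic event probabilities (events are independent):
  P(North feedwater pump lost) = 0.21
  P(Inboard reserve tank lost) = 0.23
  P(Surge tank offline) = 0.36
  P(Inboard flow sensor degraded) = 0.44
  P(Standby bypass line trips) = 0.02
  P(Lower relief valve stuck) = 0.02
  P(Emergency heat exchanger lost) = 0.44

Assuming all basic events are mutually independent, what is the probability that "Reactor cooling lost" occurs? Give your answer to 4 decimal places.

0.6594

P(Secondary loop inoperative) [OR] = 1 − (1−0.21) × (1−0.23) = 0.391700
P(Recirculation branch down) [AND] = 0.36 × 0.44 × 0.02 × 0.02 = 0.000063
P(Heat-sink path unavailable) [OR] = 1 − (1−0.000063) × (1−0.44) = 0.440035
P(Reactor cooling lost) [OR] = 1 − (1−0.391700) × (1−0.440035) = 0.659373
Rounded to 4 decimal places: P(Reactor cooling lost) ≈ 0.6594.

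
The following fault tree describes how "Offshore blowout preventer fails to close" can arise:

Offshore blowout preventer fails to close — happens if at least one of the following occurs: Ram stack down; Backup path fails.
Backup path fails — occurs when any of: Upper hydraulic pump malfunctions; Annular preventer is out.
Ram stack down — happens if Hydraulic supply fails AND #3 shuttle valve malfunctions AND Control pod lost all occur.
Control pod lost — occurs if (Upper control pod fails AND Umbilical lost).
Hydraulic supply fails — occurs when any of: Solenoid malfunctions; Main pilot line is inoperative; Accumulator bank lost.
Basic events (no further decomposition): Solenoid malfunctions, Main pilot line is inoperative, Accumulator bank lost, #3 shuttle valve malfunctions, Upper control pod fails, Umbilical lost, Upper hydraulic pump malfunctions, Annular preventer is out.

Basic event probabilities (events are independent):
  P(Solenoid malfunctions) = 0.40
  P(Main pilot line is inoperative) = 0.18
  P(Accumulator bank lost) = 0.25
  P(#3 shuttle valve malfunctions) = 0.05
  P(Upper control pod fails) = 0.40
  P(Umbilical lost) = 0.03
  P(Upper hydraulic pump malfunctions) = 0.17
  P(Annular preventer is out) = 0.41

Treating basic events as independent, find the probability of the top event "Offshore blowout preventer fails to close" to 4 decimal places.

P(Hydraulic supply fails) [OR] = 1 − (1−0.40) × (1−0.18) × (1−0.25) = 0.631000
P(Control pod lost) [AND] = 0.40 × 0.03 = 0.012000
P(Ram stack down) [AND] = 0.631000 × 0.05 × 0.012000 = 0.000379
P(Backup path fails) [OR] = 1 − (1−0.17) × (1−0.41) = 0.510300
P(Offshore blowout preventer fails to close) [OR] = 1 − (1−0.000379) × (1−0.510300) = 0.510486
Rounded to 4 decimal places: P(Offshore blowout preventer fails to close) ≈ 0.5105.

0.5105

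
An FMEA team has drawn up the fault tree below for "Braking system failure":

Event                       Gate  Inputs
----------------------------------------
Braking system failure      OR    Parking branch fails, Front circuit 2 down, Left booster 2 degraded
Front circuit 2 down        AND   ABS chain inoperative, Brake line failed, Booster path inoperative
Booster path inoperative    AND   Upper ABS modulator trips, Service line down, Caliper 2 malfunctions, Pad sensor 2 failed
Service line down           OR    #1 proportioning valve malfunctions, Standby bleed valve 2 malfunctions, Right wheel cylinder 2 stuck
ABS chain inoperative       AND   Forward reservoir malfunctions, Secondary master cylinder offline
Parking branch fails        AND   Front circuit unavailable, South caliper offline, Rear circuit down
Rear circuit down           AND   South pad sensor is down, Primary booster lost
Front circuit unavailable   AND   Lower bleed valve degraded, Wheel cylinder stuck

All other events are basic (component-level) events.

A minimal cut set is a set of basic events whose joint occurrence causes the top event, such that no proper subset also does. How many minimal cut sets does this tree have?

5

Front circuit unavailable [AND]: one cut set from each child combined → 1 × 1 = 1 cut set(s).
Rear circuit down [AND]: one cut set from each child combined → 1 × 1 = 1 cut set(s).
Parking branch fails [AND]: one cut set from each child combined → 1 × 1 × 1 = 1 cut set(s).
ABS chain inoperative [AND]: one cut set from each child combined → 1 × 1 = 1 cut set(s).
Service line down [OR]: union of children's cut sets → 3 cut set(s).
Booster path inoperative [AND]: one cut set from each child combined → 1 × 3 × 1 × 1 = 3 cut set(s).
Front circuit 2 down [AND]: one cut set from each child combined → 1 × 1 × 3 = 3 cut set(s).
Braking system failure [OR]: union of children's cut sets → 5 cut set(s).
Minimal cut sets: {Lower bleed valve degraded, Primary booster lost, South caliper offline, South pad sensor is down, Wheel cylinder stuck}; {#1 proportioning valve malfunctions, Brake line failed, Caliper 2 malfunctions, Forward reservoir malfunctions, Pad sensor 2 failed, Secondary master cylinder offline, Upper ABS modulator trips}; {Brake line failed, Caliper 2 malfunctions, Forward reservoir malfunctions, Pad sensor 2 failed, Secondary master cylinder offline, Standby bleed valve 2 malfunctions, Upper ABS modulator trips}; {Brake line failed, Caliper 2 malfunctions, Forward reservoir malfunctions, Pad sensor 2 failed, Right wheel cylinder 2 stuck, Secondary master cylinder offline, Upper ABS modulator trips}; {Left booster 2 degraded}.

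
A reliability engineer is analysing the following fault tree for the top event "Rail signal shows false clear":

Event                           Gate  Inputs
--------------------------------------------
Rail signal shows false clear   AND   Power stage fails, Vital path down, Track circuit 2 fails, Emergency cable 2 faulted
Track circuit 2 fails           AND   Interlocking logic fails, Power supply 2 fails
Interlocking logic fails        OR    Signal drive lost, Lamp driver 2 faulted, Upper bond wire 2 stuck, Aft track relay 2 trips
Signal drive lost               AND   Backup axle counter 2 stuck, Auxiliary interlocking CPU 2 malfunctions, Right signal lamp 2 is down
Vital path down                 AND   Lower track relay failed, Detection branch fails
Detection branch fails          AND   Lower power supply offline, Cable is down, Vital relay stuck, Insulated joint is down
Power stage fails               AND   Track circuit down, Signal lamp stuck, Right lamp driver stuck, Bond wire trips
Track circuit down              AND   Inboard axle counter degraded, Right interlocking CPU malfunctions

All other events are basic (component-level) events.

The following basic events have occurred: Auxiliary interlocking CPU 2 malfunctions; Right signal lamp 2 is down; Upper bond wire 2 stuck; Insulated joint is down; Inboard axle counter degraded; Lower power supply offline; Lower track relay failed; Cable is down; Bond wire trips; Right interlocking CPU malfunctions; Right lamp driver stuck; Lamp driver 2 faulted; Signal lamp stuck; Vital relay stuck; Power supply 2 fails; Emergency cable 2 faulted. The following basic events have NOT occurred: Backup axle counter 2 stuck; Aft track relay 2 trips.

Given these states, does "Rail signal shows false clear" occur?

Yes

Track circuit down [AND]: Inboard axle counter degraded=occurs, Right interlocking CPU malfunctions=occurs → all inputs occur → occurs.
Power stage fails [AND]: Track circuit down=occurs, Signal lamp stuck=occurs, Right lamp driver stuck=occurs, Bond wire trips=occurs → all inputs occur → occurs.
Detection branch fails [AND]: Lower power supply offline=occurs, Cable is down=occurs, Vital relay stuck=occurs, Insulated joint is down=occurs → all inputs occur → occurs.
Vital path down [AND]: Lower track relay failed=occurs, Detection branch fails=occurs → all inputs occur → occurs.
Signal drive lost [AND]: Backup axle counter 2 stuck=not, Auxiliary interlocking CPU 2 malfunctions=occurs, Right signal lamp 2 is down=occurs → not all inputs occur → does not occur.
Interlocking logic fails [OR]: Signal drive lost=not, Lamp driver 2 faulted=occurs, Upper bond wire 2 stuck=occurs, Aft track relay 2 trips=not → at least one input occurs → occurs.
Track circuit 2 fails [AND]: Interlocking logic fails=occurs, Power supply 2 fails=occurs → all inputs occur → occurs.
Rail signal shows false clear [AND]: Power stage fails=occurs, Vital path down=occurs, Track circuit 2 fails=occurs, Emergency cable 2 faulted=occurs → all inputs occur → occurs.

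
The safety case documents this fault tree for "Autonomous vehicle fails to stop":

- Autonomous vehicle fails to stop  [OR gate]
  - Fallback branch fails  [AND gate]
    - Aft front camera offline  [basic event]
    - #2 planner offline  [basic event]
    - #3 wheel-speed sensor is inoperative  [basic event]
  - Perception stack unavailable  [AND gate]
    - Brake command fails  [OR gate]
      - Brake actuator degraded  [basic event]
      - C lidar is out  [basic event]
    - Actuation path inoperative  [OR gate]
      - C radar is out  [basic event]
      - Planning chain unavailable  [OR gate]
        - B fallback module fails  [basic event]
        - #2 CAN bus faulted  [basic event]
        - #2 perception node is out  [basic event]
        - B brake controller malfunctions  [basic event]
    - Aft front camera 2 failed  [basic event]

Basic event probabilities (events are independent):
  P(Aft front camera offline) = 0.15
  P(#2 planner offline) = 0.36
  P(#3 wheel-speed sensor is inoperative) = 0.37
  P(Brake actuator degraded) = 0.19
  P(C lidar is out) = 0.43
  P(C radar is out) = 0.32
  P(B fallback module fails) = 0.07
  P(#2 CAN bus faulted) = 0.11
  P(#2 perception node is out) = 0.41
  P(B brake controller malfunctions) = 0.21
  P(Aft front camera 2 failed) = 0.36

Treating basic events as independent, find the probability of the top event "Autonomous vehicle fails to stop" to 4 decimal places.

P(Fallback branch fails) [AND] = 0.15 × 0.36 × 0.37 = 0.019980
P(Brake command fails) [OR] = 1 − (1−0.19) × (1−0.43) = 0.538300
P(Planning chain unavailable) [OR] = 1 − (1−0.07) × (1−0.11) × (1−0.41) × (1−0.21) = 0.614209
P(Actuation path inoperative) [OR] = 1 − (1−0.32) × (1−0.614209) = 0.737662
P(Perception stack unavailable) [AND] = 0.538300 × 0.737662 × 0.36 = 0.142950
P(Autonomous vehicle fails to stop) [OR] = 1 − (1−0.019980) × (1−0.142950) = 0.160074
Rounded to 4 decimal places: P(Autonomous vehicle fails to stop) ≈ 0.1601.

0.1601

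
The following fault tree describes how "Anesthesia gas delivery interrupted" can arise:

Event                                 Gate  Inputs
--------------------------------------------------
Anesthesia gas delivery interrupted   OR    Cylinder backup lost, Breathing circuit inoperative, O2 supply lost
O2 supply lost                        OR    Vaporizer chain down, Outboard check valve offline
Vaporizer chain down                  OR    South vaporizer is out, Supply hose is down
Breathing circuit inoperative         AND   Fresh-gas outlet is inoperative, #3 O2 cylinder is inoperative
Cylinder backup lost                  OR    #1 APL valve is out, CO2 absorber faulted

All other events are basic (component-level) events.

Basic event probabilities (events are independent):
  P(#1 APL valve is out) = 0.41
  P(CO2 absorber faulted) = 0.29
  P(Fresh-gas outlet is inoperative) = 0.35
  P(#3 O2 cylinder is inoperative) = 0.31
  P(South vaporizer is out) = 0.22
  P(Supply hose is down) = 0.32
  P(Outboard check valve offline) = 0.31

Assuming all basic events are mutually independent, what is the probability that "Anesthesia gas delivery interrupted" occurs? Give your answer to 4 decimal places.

0.8633

P(Cylinder backup lost) [OR] = 1 − (1−0.41) × (1−0.29) = 0.581100
P(Breathing circuit inoperative) [AND] = 0.35 × 0.31 = 0.108500
P(Vaporizer chain down) [OR] = 1 − (1−0.22) × (1−0.32) = 0.469600
P(O2 supply lost) [OR] = 1 − (1−0.469600) × (1−0.31) = 0.634024
P(Anesthesia gas delivery interrupted) [OR] = 1 − (1−0.581100) × (1−0.108500) × (1−0.634024) = 0.863327
Rounded to 4 decimal places: P(Anesthesia gas delivery interrupted) ≈ 0.8633.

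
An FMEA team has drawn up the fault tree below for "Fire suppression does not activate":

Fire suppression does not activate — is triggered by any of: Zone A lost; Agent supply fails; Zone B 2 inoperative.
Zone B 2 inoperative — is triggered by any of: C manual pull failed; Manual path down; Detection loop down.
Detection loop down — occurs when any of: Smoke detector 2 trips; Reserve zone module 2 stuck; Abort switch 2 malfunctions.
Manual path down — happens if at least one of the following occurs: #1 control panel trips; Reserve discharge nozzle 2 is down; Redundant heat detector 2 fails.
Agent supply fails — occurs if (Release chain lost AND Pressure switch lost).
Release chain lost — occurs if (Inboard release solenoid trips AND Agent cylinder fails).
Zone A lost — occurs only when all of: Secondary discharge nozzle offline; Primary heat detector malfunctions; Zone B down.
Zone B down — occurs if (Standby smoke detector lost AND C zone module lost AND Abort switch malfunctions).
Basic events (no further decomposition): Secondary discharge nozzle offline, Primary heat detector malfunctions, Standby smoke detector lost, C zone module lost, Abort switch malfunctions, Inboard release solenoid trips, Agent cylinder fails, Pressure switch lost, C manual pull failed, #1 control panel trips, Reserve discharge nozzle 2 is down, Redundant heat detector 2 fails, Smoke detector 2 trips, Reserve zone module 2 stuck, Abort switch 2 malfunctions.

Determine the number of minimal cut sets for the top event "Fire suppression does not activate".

Zone B down [AND]: one cut set from each child combined → 1 × 1 × 1 = 1 cut set(s).
Zone A lost [AND]: one cut set from each child combined → 1 × 1 × 1 = 1 cut set(s).
Release chain lost [AND]: one cut set from each child combined → 1 × 1 = 1 cut set(s).
Agent supply fails [AND]: one cut set from each child combined → 1 × 1 = 1 cut set(s).
Manual path down [OR]: union of children's cut sets → 3 cut set(s).
Detection loop down [OR]: union of children's cut sets → 3 cut set(s).
Zone B 2 inoperative [OR]: union of children's cut sets → 7 cut set(s).
Fire suppression does not activate [OR]: union of children's cut sets → 9 cut set(s).
Minimal cut sets: {Abort switch malfunctions, C zone module lost, Primary heat detector malfunctions, Secondary discharge nozzle offline, Standby smoke detector lost}; {Agent cylinder fails, Inboard release solenoid trips, Pressure switch lost}; {C manual pull failed}; {#1 control panel trips}; {Reserve discharge nozzle 2 is down}; {Redundant heat detector 2 fails}; {Smoke detector 2 trips}; {Reserve zone module 2 stuck}; {Abort switch 2 malfunctions}.

9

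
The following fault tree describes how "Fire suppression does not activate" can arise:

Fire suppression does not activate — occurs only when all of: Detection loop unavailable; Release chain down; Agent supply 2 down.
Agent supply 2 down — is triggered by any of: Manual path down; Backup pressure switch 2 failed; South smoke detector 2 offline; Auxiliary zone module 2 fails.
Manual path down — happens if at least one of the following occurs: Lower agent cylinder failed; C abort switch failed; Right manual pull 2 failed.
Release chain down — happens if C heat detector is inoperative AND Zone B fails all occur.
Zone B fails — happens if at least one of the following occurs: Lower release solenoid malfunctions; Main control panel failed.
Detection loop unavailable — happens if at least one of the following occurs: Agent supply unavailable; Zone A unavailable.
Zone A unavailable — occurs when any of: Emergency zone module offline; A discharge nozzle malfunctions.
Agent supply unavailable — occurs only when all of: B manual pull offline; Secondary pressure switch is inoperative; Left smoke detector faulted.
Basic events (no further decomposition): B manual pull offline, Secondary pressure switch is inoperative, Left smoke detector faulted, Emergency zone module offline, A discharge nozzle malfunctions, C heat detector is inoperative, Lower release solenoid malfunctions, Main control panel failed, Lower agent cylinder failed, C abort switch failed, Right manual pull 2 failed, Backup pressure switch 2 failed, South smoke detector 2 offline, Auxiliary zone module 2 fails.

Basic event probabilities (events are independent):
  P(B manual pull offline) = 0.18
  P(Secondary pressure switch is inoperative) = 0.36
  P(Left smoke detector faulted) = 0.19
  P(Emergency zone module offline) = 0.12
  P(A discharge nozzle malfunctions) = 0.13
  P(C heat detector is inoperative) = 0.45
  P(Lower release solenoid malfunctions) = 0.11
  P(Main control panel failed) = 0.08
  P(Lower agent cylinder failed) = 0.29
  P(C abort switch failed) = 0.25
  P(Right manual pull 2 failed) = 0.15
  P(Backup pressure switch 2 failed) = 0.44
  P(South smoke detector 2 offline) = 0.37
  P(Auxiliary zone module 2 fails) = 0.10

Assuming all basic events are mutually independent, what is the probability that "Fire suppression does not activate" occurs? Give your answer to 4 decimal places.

0.0170

P(Agent supply unavailable) [AND] = 0.18 × 0.36 × 0.19 = 0.012312
P(Zone A unavailable) [OR] = 1 − (1−0.12) × (1−0.13) = 0.234400
P(Detection loop unavailable) [OR] = 1 − (1−0.012312) × (1−0.234400) = 0.243826
P(Zone B fails) [OR] = 1 − (1−0.11) × (1−0.08) = 0.181200
P(Release chain down) [AND] = 0.45 × 0.181200 = 0.081540
P(Manual path down) [OR] = 1 − (1−0.29) × (1−0.25) × (1−0.15) = 0.547375
P(Agent supply 2 down) [OR] = 1 − (1−0.547375) × (1−0.44) × (1−0.37) × (1−0.10) = 0.856283
P(Fire suppression does not activate) [AND] = 0.243826 × 0.081540 × 0.856283 = 0.017024
Rounded to 4 decimal places: P(Fire suppression does not activate) ≈ 0.0170.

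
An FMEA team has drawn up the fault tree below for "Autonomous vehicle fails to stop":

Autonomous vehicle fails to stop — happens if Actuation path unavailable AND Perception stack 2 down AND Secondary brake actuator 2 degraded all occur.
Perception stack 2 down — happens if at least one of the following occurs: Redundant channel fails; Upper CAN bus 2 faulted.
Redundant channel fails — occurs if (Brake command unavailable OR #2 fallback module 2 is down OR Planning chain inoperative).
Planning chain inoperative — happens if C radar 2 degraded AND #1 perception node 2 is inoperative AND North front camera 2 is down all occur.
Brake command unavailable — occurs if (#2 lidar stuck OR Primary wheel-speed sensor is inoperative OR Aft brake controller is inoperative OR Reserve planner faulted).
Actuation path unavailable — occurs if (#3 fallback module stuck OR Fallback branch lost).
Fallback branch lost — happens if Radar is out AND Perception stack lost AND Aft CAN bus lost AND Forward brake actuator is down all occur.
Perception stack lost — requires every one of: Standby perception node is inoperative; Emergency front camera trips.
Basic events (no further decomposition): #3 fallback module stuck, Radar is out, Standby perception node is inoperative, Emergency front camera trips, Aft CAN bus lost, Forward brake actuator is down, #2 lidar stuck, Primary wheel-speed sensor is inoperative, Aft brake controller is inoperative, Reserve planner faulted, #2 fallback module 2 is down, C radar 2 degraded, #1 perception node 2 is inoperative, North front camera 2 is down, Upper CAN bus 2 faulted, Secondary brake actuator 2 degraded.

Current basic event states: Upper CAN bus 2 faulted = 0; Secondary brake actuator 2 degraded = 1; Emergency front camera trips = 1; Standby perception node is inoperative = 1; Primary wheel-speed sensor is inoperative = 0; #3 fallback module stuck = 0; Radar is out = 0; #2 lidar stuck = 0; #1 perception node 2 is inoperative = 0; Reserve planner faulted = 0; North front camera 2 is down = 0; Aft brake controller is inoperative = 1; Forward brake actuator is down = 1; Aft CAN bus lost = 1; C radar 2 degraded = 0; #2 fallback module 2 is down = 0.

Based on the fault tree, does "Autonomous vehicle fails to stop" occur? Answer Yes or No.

No

Perception stack lost [AND]: Standby perception node is inoperative=occurs, Emergency front camera trips=occurs → all inputs occur → occurs.
Fallback branch lost [AND]: Radar is out=not, Perception stack lost=occurs, Aft CAN bus lost=occurs, Forward brake actuator is down=occurs → not all inputs occur → does not occur.
Actuation path unavailable [OR]: #3 fallback module stuck=not, Fallback branch lost=not → no input occurs → does not occur.
Brake command unavailable [OR]: #2 lidar stuck=not, Primary wheel-speed sensor is inoperative=not, Aft brake controller is inoperative=occurs, Reserve planner faulted=not → at least one input occurs → occurs.
Planning chain inoperative [AND]: C radar 2 degraded=not, #1 perception node 2 is inoperative=not, North front camera 2 is down=not → not all inputs occur → does not occur.
Redundant channel fails [OR]: Brake command unavailable=occurs, #2 fallback module 2 is down=not, Planning chain inoperative=not → at least one input occurs → occurs.
Perception stack 2 down [OR]: Redundant channel fails=occurs, Upper CAN bus 2 faulted=not → at least one input occurs → occurs.
Autonomous vehicle fails to stop [AND]: Actuation path unavailable=not, Perception stack 2 down=occurs, Secondary brake actuator 2 degraded=occurs → not all inputs occur → does not occur.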